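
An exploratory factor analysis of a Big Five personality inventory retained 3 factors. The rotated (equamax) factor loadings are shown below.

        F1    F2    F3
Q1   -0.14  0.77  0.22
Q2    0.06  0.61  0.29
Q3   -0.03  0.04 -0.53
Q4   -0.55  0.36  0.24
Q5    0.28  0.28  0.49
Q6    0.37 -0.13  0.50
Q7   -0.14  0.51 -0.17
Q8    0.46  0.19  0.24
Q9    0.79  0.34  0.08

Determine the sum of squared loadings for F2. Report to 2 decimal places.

1.60

SS loadings for F2 = 0.77² + 0.61² + 0.04² + 0.36² + 0.28² + (-0.13)² + 0.51² + 0.19² + 0.34² = 0.5929 + 0.3721 + 0.0016 + 0.1296 + 0.0784 + 0.0169 + 0.2601 + 0.0361 + 0.1156 = 1.6033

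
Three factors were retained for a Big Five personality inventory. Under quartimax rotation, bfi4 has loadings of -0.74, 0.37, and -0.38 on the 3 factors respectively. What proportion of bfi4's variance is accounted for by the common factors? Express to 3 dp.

0.829

h² = (-0.74)² + 0.37² + (-0.38)² = 0.5476 + 0.1369 + 0.1444 = 0.8289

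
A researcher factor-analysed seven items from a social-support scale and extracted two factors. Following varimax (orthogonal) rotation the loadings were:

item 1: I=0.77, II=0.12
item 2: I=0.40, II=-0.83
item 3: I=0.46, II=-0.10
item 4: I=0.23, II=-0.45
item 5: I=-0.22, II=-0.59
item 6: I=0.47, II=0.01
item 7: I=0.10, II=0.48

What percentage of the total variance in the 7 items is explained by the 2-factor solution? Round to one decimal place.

SS loadings by factor: 1.2967, 1.4944; total = 2.7911.
Total variance with 7 standardized items is 7, so the solution explains 2.7911/7 = 0.3987 = 39.87%.

39.9%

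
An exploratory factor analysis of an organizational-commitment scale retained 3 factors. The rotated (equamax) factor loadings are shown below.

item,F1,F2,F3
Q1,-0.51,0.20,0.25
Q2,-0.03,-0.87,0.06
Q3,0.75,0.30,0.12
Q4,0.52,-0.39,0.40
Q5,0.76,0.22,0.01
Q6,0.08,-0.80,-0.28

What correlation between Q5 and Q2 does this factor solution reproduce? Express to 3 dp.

r̂ = Σ λ_i·λ_j across factors = (0.76)(-0.03) + (0.22)(-0.87) + (0.01)(0.06)
  = -0.0228 -0.1914 +0.0006 = -0.2136

-0.214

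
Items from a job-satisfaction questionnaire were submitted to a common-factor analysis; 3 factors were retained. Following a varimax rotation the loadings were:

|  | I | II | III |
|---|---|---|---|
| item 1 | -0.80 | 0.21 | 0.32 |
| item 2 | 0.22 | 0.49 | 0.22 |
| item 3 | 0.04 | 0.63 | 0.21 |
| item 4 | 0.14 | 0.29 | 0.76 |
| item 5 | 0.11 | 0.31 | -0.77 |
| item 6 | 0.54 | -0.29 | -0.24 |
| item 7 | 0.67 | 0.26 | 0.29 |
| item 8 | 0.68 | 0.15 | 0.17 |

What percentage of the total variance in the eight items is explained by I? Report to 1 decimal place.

24.1%

SS loadings for I = (-0.80)² + 0.22² + 0.04² + 0.14² + 0.11² + 0.54² + 0.67² + 0.68² = 1.9246
With 8 standardized items, total variance = 8. Proportion = 1.9246/8 = 0.2406 → 24.06%.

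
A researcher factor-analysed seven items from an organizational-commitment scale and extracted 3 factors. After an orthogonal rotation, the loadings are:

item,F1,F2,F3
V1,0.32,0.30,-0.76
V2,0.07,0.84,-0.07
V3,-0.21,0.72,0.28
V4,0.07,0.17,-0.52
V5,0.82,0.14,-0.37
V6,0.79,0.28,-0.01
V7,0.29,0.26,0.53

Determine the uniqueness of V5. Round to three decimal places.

h² = 0.82² + 0.14² + (-0.37)² = 0.6724 + 0.0196 + 0.1369 = 0.8289
Uniqueness u² = 1 − h² = 1 − 0.8289 = 0.1711

0.171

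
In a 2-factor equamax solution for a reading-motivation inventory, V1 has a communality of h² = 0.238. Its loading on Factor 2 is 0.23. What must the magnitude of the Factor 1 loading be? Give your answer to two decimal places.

0.43

Under orthogonal rotation h² = Σλ², so λ_Factor 1² = h² − (0.0529) = 0.238 − 0.0529 = 0.1851.
|λ| = √0.1851 = 0.4302.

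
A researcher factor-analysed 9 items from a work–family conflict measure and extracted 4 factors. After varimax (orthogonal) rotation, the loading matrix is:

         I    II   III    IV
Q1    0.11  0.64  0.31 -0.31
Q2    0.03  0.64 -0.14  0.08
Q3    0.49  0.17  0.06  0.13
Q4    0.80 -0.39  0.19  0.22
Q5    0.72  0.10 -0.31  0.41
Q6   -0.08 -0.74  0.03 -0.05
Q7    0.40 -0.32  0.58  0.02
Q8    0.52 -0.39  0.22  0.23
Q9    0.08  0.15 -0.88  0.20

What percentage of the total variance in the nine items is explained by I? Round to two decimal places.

SS loadings for I = 0.11² + 0.03² + 0.49² + 0.80² + 0.72² + (-0.08)² + 0.40² + 0.52² + 0.08² = 1.8547
With 9 standardized items, total variance = 9. Proportion = 1.8547/9 = 0.2061 → 20.61%.

20.61%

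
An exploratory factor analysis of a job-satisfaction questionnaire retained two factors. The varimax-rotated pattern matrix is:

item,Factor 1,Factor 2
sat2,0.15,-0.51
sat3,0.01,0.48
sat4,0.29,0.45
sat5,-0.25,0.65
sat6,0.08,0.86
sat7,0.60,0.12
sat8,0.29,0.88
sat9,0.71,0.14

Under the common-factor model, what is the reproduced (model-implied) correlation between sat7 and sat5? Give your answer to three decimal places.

-0.072

r̂ = Σ λ_i·λ_j across factors = (0.60)(-0.25) + (0.12)(0.65)
  = -0.1500 +0.0780 = -0.0720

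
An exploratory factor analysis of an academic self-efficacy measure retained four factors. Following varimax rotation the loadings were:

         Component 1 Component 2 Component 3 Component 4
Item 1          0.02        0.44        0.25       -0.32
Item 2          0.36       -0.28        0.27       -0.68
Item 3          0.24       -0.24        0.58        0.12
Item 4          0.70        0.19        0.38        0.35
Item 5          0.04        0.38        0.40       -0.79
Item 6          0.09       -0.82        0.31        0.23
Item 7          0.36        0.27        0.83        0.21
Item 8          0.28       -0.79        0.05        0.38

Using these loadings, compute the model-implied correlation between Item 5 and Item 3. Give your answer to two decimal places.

r̂ = Σ λ_i·λ_j across factors = (0.04)(0.24) + (0.38)(-0.24) + (0.40)(0.58) + (-0.79)(0.12)
  = +0.0096 -0.0912 +0.2320 -0.0948 = 0.0556

0.06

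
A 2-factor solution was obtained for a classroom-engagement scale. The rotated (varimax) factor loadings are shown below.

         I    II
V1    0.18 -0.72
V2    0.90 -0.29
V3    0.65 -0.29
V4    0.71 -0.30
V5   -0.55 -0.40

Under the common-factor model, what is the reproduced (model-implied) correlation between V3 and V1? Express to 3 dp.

r̂ = Σ λ_i·λ_j across factors = (0.65)(0.18) + (-0.29)(-0.72)
  = +0.1170 +0.2088 = 0.3258

0.326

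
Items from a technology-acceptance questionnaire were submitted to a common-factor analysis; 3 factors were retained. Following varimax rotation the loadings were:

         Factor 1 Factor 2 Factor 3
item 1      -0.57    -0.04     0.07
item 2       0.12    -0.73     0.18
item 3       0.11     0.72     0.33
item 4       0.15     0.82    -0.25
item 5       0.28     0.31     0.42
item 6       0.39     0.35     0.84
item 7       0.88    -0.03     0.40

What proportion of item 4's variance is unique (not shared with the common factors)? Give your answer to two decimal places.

0.24

h² = 0.15² + 0.82² + (-0.25)² = 0.0225 + 0.6724 + 0.0625 = 0.7574
Uniqueness u² = 1 − h² = 1 − 0.7574 = 0.2426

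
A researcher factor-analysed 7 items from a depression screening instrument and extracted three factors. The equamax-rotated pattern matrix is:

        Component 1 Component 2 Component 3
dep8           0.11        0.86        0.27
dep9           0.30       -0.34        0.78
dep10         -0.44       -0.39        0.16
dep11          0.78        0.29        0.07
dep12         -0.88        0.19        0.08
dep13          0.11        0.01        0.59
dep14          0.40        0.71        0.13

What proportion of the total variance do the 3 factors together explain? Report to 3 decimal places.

0.652

SS loadings by factor: 1.8506, 1.6317, 1.0832; total = 4.5655.
Total variance with 7 standardized items is 7, so the solution explains 4.5655/7 = 0.6522.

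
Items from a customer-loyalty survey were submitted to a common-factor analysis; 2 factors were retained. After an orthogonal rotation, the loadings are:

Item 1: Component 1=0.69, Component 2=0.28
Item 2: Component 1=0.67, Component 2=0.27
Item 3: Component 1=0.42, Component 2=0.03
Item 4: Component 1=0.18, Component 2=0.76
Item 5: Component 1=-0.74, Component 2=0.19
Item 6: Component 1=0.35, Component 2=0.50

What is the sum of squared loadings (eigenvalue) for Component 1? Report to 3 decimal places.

SS loadings for Component 1 = 0.69² + 0.67² + 0.42² + 0.18² + (-0.74)² + 0.35² = 0.4761 + 0.4489 + 0.1764 + 0.0324 + 0.5476 + 0.1225 = 1.8039

1.804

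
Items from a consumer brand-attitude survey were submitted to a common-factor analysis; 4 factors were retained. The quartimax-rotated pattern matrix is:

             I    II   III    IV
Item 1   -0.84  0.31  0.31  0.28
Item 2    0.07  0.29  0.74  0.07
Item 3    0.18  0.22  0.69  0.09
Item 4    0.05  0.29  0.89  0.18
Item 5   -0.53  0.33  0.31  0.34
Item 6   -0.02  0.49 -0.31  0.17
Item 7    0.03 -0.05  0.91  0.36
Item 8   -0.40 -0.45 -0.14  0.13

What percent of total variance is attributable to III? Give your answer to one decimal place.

SS loadings for III = 0.31² + 0.74² + 0.69² + 0.89² + 0.31² + (-0.31)² + 0.91² + (-0.14)² = 2.9518
With 8 standardized items, total variance = 8. Proportion = 2.9518/8 = 0.3690 → 36.90%.

36.9%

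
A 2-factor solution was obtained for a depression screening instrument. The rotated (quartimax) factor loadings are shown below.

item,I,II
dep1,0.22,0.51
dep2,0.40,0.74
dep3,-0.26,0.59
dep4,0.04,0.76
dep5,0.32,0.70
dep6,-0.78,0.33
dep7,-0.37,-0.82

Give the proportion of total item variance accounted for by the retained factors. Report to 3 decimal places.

0.590

SS loadings by factor: 1.1253, 3.0047; total = 4.1300.
Total variance with 7 standardized items is 7, so the solution explains 4.1300/7 = 0.5900.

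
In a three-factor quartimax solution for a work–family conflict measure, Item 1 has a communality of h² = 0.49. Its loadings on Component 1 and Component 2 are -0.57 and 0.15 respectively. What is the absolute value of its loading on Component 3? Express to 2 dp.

0.38

Under orthogonal rotation h² = Σλ², so λ_Component 3² = h² − (0.3474) = 0.49 − 0.3474 = 0.1426.
|λ| = √0.1426 = 0.3776.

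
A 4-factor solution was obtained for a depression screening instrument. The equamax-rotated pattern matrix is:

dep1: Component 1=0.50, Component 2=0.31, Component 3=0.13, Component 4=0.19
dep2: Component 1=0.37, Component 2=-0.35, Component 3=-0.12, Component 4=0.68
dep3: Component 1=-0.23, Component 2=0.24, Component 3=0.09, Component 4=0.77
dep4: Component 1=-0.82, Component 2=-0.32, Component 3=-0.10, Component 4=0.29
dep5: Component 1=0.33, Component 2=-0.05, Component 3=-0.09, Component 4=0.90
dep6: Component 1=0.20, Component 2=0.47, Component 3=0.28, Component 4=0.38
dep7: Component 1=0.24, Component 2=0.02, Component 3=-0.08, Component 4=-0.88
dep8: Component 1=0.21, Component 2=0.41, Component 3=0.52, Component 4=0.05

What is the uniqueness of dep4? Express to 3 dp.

h² = (-0.82)² + (-0.32)² + (-0.10)² + 0.29² = 0.6724 + 0.1024 + 0.0100 + 0.0841 = 0.8689
Uniqueness u² = 1 − h² = 1 − 0.8689 = 0.1311

0.131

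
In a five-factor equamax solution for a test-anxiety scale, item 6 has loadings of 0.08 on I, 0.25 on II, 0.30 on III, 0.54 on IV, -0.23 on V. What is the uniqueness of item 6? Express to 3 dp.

0.497

h² = 0.08² + 0.25² + 0.30² + 0.54² + (-0.23)² = 0.0064 + 0.0625 + 0.0900 + 0.2916 + 0.0529 = 0.5034
Uniqueness u² = 1 − h² = 1 − 0.5034 = 0.4966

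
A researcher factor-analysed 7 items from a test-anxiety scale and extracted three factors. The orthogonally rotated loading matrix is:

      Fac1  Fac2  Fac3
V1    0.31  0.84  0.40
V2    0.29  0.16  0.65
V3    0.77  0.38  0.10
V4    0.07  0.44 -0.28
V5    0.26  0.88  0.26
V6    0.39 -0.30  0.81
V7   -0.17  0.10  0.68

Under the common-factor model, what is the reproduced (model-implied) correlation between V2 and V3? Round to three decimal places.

r̂ = Σ λ_i·λ_j across factors = (0.29)(0.77) + (0.16)(0.38) + (0.65)(0.10)
  = +0.2233 +0.0608 +0.0650 = 0.3491

0.349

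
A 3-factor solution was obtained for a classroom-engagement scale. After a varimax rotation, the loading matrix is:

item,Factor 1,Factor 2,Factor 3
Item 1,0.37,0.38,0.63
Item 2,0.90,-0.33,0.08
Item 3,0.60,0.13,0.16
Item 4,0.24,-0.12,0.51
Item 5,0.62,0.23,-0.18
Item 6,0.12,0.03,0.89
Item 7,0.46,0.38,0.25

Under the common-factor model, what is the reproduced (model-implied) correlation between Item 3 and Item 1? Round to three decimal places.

r̂ = Σ λ_i·λ_j across factors = (0.60)(0.37) + (0.13)(0.38) + (0.16)(0.63)
  = +0.2220 +0.0494 +0.1008 = 0.3722

0.372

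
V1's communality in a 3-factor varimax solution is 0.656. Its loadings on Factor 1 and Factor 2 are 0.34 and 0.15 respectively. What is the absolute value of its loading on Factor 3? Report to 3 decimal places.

0.720

Under orthogonal rotation h² = Σλ², so λ_Factor 3² = h² − (0.1381) = 0.656 − 0.1381 = 0.5179.
|λ| = √0.5179 = 0.7197.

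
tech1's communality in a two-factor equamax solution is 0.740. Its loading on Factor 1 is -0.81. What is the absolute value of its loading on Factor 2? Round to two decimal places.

0.29

Under orthogonal rotation h² = Σλ², so λ_Factor 2² = h² − (0.6561) = 0.740 − 0.6561 = 0.0839.
|λ| = √0.0839 = 0.2897.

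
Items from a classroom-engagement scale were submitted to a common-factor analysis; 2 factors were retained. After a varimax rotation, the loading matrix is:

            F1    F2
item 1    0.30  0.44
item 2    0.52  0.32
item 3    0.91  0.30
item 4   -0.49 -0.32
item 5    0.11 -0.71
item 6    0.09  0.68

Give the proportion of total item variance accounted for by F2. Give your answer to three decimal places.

SS loadings for F2 = 0.44² + 0.32² + 0.30² + (-0.32)² + (-0.71)² + 0.68² = 1.4549
Proportion of variance = 1.4549 / 6 = 0.2425.

0.242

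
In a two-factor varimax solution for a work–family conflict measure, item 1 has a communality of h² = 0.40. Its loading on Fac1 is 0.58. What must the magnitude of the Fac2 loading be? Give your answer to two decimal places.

Under orthogonal rotation h² = Σλ², so λ_Fac2² = h² − (0.3364) = 0.40 − 0.3364 = 0.0636.
|λ| = √0.0636 = 0.2522.

0.25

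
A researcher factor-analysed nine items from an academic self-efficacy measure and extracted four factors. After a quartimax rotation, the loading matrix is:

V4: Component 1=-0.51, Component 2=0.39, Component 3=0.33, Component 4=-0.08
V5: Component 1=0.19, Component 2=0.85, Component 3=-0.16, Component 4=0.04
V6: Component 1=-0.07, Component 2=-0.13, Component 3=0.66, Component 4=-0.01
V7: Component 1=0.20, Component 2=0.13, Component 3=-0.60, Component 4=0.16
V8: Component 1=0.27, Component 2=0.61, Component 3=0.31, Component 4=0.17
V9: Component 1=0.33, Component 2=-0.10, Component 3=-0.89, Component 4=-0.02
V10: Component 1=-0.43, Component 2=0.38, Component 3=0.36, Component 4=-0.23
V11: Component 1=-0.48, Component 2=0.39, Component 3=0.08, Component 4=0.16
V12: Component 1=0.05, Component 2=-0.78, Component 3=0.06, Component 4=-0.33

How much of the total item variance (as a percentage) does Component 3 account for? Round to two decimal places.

21.75%

SS loadings for Component 3 = 0.33² + (-0.16)² + 0.66² + (-0.60)² + 0.31² + (-0.89)² + 0.36² + 0.08² + 0.06² = 1.9579
With 9 standardized items, total variance = 9. Proportion = 1.9579/9 = 0.2175 → 21.75%.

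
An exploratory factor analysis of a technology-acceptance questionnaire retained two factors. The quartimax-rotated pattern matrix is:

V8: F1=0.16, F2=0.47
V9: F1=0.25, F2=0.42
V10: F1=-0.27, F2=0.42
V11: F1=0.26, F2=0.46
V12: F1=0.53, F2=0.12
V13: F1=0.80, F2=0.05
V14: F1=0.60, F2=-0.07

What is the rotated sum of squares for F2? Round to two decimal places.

SS loadings for F2 = 0.47² + 0.42² + 0.42² + 0.46² + 0.12² + 0.05² + (-0.07)² = 0.2209 + 0.1764 + 0.1764 + 0.2116 + 0.0144 + 0.0025 + 0.0049 = 0.8071

0.81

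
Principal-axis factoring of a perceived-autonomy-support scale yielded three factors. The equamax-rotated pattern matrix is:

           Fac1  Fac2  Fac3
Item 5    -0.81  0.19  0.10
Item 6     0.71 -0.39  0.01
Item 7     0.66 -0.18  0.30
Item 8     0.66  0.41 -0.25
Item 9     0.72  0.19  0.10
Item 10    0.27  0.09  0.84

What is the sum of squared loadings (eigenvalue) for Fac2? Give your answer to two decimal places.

SS loadings for Fac2 = 0.19² + (-0.39)² + (-0.18)² + 0.41² + 0.19² + 0.09² = 0.0361 + 0.1521 + 0.0324 + 0.1681 + 0.0361 + 0.0081 = 0.4329

0.43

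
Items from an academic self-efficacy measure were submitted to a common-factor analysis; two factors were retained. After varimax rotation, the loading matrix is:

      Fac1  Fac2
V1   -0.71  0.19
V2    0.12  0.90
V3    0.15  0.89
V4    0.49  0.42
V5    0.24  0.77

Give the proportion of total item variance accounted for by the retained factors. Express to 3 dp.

0.649

Communalities: 0.5402, 0.8244, 0.8146, 0.4165, 0.6505; Σh² = 3.2462.
Total variance with 5 standardized items is 5, so the solution explains 3.2462/5 = 0.6492.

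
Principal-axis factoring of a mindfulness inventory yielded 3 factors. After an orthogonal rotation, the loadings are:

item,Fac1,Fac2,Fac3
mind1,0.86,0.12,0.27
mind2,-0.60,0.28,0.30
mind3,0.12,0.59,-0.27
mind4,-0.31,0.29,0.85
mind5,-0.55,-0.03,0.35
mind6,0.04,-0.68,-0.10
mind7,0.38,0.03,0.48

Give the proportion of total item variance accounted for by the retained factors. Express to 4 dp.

SS loadings by factor: 1.6586, 0.9892, 1.3212; total = 3.9690.
Total variance with 7 standardized items is 7, so the solution explains 3.9690/7 = 0.5670.

0.5670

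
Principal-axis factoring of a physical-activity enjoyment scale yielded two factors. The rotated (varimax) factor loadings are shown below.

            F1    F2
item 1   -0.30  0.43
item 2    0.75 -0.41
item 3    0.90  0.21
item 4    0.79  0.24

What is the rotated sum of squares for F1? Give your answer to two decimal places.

2.09

SS loadings for F1 = (-0.30)² + 0.75² + 0.90² + 0.79² = 0.0900 + 0.5625 + 0.8100 + 0.6241 = 2.0866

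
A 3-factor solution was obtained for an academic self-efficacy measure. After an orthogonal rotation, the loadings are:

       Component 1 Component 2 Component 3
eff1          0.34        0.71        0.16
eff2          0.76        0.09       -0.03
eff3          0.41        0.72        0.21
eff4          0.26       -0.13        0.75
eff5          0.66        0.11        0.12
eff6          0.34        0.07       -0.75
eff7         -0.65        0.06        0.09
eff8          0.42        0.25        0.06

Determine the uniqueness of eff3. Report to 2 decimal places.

h² = 0.41² + 0.72² + 0.21² = 0.1681 + 0.5184 + 0.0441 = 0.7306
Uniqueness u² = 1 − h² = 1 − 0.7306 = 0.2694

0.27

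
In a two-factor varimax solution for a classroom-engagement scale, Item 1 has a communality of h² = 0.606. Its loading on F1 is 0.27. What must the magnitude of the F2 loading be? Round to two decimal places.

0.73

Under orthogonal rotation h² = Σλ², so λ_F2² = h² − (0.0729) = 0.606 − 0.0729 = 0.5331.
|λ| = √0.5331 = 0.7301.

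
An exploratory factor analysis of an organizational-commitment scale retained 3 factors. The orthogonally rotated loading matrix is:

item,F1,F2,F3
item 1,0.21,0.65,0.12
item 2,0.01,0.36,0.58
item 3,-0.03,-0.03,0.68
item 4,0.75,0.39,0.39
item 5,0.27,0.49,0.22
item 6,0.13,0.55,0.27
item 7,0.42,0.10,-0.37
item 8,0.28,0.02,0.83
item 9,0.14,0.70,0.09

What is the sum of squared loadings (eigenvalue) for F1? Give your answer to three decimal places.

0.972

SS loadings for F1 = 0.21² + 0.01² + (-0.03)² + 0.75² + 0.27² + 0.13² + 0.42² + 0.28² + 0.14² = 0.0441 + 0.0001 + 0.0009 + 0.5625 + 0.0729 + 0.0169 + 0.1764 + 0.0784 + 0.0196 = 0.9718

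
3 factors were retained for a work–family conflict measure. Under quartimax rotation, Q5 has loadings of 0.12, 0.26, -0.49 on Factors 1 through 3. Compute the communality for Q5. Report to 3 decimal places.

0.322

h² = 0.12² + 0.26² + (-0.49)² = 0.0144 + 0.0676 + 0.2401 = 0.3221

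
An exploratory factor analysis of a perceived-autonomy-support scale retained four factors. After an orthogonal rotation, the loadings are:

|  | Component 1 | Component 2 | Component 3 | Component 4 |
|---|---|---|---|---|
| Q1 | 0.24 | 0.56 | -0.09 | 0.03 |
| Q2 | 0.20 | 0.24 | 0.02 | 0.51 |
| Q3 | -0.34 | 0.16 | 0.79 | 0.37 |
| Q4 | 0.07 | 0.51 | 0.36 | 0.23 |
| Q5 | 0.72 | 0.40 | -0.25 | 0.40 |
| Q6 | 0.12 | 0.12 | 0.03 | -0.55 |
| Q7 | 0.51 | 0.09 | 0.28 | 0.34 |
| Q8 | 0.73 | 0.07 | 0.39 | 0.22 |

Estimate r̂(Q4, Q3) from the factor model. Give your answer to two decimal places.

r̂ = Σ λ_i·λ_j across factors = (0.07)(-0.34) + (0.51)(0.16) + (0.36)(0.79) + (0.23)(0.37)
  = -0.0238 +0.0816 +0.2844 +0.0851 = 0.4273

0.43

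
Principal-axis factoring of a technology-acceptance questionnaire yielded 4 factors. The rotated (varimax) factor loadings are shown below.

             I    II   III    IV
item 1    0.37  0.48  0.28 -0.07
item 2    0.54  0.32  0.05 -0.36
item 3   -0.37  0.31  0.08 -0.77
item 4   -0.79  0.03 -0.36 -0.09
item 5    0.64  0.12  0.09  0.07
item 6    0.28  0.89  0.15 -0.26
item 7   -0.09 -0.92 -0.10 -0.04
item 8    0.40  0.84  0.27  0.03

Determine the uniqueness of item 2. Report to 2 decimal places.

h² = 0.54² + 0.32² + 0.05² + (-0.36)² = 0.2916 + 0.1024 + 0.0025 + 0.1296 = 0.5261
Uniqueness u² = 1 − h² = 1 − 0.5261 = 0.4739

0.47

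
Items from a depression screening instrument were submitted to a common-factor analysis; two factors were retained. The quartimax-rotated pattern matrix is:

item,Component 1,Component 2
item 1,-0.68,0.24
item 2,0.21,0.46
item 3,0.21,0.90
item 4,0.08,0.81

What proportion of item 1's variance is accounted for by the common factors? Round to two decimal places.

0.52

h² = (-0.68)² + 0.24² = 0.4624 + 0.0576 = 0.5200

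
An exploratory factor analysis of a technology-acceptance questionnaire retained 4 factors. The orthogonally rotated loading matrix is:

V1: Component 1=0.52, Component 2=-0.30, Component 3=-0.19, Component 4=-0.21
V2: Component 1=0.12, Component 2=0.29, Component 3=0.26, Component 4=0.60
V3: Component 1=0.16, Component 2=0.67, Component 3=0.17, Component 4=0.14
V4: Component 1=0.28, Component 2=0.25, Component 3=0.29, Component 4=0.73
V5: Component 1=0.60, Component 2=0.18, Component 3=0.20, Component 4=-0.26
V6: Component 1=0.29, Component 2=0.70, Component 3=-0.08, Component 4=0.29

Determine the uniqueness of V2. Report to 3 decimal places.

h² = 0.12² + 0.29² + 0.26² + 0.60² = 0.0144 + 0.0841 + 0.0676 + 0.3600 = 0.5261
Uniqueness u² = 1 − h² = 1 − 0.5261 = 0.4739

0.474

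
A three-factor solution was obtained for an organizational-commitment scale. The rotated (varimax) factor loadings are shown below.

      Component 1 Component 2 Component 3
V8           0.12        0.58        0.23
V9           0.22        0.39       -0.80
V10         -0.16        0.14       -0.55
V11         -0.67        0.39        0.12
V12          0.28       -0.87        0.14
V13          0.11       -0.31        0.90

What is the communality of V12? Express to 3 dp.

0.855

h² = 0.28² + (-0.87)² + 0.14² = 0.0784 + 0.7569 + 0.0196 = 0.8549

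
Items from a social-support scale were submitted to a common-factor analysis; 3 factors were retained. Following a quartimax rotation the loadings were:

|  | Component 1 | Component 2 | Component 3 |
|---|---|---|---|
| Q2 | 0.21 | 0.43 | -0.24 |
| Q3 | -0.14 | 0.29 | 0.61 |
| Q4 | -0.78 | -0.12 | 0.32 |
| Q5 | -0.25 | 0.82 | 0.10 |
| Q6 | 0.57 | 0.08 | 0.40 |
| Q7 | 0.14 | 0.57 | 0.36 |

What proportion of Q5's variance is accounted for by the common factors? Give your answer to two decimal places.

h² = (-0.25)² + 0.82² + 0.10² = 0.0625 + 0.6724 + 0.0100 = 0.7449

0.74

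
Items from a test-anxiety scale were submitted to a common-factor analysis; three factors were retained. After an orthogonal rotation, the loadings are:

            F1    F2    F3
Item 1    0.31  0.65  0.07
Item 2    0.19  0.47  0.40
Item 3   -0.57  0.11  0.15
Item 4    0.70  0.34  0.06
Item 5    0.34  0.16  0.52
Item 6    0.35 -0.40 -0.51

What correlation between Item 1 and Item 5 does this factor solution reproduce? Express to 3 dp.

0.246

r̂ = Σ λ_i·λ_j across factors = (0.31)(0.34) + (0.65)(0.16) + (0.07)(0.52)
  = +0.1054 +0.1040 +0.0364 = 0.2458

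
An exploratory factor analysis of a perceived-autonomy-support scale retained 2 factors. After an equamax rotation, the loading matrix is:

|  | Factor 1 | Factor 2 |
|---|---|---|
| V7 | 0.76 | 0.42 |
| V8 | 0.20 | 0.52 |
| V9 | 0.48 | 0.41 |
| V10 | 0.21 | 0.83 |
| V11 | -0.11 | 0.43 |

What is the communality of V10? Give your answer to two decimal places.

0.73

h² = 0.21² + 0.83² = 0.0441 + 0.6889 = 0.7330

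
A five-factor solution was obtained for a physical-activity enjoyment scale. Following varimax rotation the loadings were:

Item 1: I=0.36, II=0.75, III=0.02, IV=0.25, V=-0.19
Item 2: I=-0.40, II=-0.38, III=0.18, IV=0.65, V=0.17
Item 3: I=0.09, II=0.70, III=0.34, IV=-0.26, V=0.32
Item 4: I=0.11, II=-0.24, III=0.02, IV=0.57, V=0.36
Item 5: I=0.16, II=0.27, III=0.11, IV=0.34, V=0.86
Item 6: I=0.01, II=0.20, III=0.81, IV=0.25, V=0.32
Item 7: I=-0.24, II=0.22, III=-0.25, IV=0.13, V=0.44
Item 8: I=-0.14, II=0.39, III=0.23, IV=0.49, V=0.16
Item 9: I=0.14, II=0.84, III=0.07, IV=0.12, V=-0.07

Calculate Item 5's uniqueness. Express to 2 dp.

0.03

h² = 0.16² + 0.27² + 0.11² + 0.34² + 0.86² = 0.0256 + 0.0729 + 0.0121 + 0.1156 + 0.7396 = 0.9658
Uniqueness u² = 1 − h² = 1 − 0.9658 = 0.0342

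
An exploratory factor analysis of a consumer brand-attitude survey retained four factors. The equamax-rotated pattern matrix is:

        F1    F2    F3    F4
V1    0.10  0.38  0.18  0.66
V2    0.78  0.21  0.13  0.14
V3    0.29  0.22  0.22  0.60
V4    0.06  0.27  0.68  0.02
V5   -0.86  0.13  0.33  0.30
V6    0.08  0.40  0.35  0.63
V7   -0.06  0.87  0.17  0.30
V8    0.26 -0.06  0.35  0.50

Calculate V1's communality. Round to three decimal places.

0.622

h² = 0.10² + 0.38² + 0.18² + 0.66² = 0.0100 + 0.1444 + 0.0324 + 0.4356 = 0.6224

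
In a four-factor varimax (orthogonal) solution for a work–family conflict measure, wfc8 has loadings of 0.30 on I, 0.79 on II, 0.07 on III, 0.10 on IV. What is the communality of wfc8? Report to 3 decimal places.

0.729

h² = 0.30² + 0.79² + 0.07² + 0.10² = 0.0900 + 0.6241 + 0.0049 + 0.0100 = 0.7290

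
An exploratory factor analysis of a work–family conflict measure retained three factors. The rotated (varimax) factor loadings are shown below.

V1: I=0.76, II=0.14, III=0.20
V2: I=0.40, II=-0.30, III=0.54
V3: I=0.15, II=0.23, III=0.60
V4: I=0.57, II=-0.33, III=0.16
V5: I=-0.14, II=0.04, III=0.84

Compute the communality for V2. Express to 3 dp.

0.542

h² = 0.40² + (-0.30)² + 0.54² = 0.1600 + 0.0900 + 0.2916 = 0.5416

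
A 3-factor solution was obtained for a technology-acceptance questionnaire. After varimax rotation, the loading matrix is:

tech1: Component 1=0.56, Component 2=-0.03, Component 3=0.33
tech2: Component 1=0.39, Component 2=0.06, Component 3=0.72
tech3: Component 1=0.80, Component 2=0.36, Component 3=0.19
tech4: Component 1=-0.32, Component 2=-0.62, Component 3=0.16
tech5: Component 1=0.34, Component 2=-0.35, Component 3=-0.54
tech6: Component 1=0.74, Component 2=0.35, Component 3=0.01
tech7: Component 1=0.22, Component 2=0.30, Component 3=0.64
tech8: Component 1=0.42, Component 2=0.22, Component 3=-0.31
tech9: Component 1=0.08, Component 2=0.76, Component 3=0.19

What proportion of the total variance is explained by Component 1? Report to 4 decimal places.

0.2336

SS loadings for Component 1 = 0.56² + 0.39² + 0.80² + (-0.32)² + 0.34² + 0.74² + 0.22² + 0.42² + 0.08² = 2.1025
Proportion of variance = 2.1025 / 9 = 0.2336.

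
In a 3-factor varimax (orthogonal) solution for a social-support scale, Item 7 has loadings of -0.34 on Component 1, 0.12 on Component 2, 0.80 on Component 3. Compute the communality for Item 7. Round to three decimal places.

0.770

h² = (-0.34)² + 0.12² + 0.80² = 0.1156 + 0.0144 + 0.6400 = 0.7700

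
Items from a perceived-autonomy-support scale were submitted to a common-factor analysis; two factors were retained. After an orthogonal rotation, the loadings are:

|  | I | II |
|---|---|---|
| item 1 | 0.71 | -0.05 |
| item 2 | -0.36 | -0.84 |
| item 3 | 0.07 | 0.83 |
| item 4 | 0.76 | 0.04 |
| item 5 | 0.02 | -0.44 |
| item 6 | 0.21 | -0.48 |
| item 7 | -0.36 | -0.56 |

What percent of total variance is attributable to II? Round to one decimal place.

SS loadings for II = (-0.05)² + (-0.84)² + 0.83² + 0.04² + (-0.44)² + (-0.48)² + (-0.56)² = 2.1362
With 7 standardized items, total variance = 7. Proportion = 2.1362/7 = 0.3052 → 30.52%.

30.5%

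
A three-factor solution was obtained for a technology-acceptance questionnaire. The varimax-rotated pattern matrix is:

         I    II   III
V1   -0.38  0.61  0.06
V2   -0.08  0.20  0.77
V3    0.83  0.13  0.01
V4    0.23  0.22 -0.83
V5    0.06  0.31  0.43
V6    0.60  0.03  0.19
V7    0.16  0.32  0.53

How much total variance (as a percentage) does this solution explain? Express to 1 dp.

53.5%

Communalities: 0.5201, 0.6393, 0.7059, 0.7902, 0.2846, 0.3970, 0.4089; Σh² = 3.7460.
Total variance with 7 standardized items is 7, so the solution explains 3.7460/7 = 0.5351 = 53.51%.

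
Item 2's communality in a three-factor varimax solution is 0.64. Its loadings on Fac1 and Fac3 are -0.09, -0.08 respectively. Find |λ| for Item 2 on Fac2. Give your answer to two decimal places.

0.79

Under orthogonal rotation h² = Σλ², so λ_Fac2² = h² − (0.0145) = 0.64 − 0.0145 = 0.6255.
|λ| = √0.6255 = 0.7909.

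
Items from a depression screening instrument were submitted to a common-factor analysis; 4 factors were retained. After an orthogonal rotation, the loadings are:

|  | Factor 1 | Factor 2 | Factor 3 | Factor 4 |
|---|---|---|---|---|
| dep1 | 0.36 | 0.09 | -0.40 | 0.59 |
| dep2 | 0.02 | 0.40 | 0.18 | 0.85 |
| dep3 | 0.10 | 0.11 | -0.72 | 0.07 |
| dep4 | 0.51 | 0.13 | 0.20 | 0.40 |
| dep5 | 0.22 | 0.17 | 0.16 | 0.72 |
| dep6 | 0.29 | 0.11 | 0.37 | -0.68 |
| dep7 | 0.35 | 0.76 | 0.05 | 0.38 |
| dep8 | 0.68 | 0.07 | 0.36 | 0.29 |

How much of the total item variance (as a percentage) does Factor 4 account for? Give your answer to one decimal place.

30.6%

SS loadings for Factor 4 = 0.59² + 0.85² + 0.07² + 0.40² + 0.72² + (-0.68)² + 0.38² + 0.29² = 2.4448
With 8 standardized items, total variance = 8. Proportion = 2.4448/8 = 0.3056 → 30.56%.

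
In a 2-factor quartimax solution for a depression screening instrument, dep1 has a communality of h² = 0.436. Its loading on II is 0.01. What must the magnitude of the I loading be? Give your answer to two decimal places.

Under orthogonal rotation h² = Σλ², so λ_I² = h² − (0.0001) = 0.436 − 0.0001 = 0.4359.
|λ| = √0.4359 = 0.6602.

0.66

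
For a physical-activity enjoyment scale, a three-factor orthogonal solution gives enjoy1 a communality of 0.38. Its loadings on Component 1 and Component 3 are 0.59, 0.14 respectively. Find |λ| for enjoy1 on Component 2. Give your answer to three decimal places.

0.111

Under orthogonal rotation h² = Σλ², so λ_Component 2² = h² − (0.3677) = 0.38 − 0.3677 = 0.0123.
|λ| = √0.0123 = 0.1109.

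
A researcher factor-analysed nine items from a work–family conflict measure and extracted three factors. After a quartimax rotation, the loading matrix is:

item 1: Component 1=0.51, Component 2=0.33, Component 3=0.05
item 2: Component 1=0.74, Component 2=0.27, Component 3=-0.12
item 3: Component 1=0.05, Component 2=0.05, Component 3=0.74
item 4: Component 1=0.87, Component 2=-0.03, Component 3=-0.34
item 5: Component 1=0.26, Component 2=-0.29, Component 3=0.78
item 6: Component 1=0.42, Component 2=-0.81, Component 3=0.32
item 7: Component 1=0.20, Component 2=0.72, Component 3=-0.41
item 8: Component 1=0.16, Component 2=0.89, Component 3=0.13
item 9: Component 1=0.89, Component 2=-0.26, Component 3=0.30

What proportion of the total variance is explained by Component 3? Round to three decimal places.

0.185

SS loadings for Component 3 = 0.05² + (-0.12)² + 0.74² + (-0.34)² + 0.78² + 0.32² + (-0.41)² + 0.13² + 0.30² = 1.6659
Proportion of variance = 1.6659 / 9 = 0.1851.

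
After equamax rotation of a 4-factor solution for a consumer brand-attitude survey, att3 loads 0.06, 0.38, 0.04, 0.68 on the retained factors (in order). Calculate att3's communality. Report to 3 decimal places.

h² = 0.06² + 0.38² + 0.04² + 0.68² = 0.0036 + 0.1444 + 0.0016 + 0.4624 = 0.6120

0.612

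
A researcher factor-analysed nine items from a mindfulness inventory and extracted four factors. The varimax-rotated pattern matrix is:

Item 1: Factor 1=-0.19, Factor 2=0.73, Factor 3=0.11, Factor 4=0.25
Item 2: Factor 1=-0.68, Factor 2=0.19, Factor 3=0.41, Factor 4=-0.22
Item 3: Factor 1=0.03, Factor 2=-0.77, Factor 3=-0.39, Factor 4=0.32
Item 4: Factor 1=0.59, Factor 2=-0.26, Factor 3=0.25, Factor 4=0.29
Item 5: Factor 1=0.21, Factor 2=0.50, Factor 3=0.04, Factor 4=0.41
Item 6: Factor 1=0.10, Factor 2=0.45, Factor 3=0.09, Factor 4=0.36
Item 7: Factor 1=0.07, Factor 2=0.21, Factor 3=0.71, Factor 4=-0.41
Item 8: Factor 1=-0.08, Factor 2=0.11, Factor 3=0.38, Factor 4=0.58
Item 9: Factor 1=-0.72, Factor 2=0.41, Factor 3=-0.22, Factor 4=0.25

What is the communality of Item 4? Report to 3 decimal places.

0.562

h² = 0.59² + (-0.26)² + 0.25² + 0.29² = 0.3481 + 0.0676 + 0.0625 + 0.0841 = 0.5623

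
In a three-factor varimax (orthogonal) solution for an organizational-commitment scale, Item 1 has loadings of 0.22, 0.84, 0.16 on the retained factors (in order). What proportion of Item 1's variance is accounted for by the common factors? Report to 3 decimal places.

h² = 0.22² + 0.84² + 0.16² = 0.0484 + 0.7056 + 0.0256 = 0.7796

0.780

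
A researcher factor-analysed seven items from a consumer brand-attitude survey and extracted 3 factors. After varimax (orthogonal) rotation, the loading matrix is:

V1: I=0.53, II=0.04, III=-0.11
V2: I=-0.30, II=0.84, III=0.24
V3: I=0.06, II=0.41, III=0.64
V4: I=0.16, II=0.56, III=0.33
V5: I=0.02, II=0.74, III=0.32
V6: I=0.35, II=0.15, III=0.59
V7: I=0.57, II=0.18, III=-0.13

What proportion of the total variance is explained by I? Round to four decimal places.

SS loadings for I = 0.53² + (-0.30)² + 0.06² + 0.16² + 0.02² + 0.35² + 0.57² = 0.8479
Proportion of variance = 0.8479 / 7 = 0.1211.

0.1211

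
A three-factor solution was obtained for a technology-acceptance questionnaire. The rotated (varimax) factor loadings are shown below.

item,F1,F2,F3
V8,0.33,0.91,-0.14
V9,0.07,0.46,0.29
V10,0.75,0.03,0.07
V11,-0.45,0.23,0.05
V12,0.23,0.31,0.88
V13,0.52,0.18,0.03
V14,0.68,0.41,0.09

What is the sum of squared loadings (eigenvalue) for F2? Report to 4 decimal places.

SS loadings for F2 = 0.91² + 0.46² + 0.03² + 0.23² + 0.31² + 0.18² + 0.41² = 0.8281 + 0.2116 + 0.0009 + 0.0529 + 0.0961 + 0.0324 + 0.1681 = 1.3901

1.3901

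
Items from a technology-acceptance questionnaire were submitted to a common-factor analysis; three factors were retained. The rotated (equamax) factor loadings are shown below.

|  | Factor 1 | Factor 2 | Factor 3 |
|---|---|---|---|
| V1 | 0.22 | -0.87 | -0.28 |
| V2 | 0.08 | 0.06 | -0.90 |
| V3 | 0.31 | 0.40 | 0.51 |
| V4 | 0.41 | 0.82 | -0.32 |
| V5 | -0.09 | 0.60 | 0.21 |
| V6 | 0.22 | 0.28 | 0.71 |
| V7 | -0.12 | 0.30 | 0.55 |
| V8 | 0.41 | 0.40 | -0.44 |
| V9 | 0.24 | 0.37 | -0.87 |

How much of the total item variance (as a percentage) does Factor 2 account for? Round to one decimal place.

SS loadings for Factor 2 = (-0.87)² + 0.06² + 0.40² + 0.82² + 0.60² + 0.28² + 0.30² + 0.40² + 0.37² = 2.4182
With 9 standardized items, total variance = 9. Proportion = 2.4182/9 = 0.2687 → 26.87%.

26.9%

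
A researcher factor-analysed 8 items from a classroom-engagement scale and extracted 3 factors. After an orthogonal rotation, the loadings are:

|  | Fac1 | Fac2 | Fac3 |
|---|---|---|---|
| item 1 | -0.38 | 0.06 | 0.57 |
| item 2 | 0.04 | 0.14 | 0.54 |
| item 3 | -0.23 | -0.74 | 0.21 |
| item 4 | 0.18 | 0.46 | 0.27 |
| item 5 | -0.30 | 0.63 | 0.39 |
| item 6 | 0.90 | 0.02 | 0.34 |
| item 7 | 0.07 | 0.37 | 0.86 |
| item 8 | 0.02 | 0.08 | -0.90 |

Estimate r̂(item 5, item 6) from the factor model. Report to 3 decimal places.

r̂ = Σ λ_i·λ_j across factors = (-0.30)(0.90) + (0.63)(0.02) + (0.39)(0.34)
  = -0.2700 +0.0126 +0.1326 = -0.1248

-0.125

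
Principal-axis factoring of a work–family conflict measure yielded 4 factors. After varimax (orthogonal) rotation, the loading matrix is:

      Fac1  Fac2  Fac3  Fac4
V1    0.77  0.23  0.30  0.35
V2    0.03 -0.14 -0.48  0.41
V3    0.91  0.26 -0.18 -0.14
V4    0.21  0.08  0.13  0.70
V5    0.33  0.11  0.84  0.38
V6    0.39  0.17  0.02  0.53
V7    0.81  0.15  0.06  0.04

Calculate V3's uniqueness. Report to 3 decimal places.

0.052

h² = 0.91² + 0.26² + (-0.18)² + (-0.14)² = 0.8281 + 0.0676 + 0.0324 + 0.0196 = 0.9477
Uniqueness u² = 1 − h² = 1 − 0.9477 = 0.0523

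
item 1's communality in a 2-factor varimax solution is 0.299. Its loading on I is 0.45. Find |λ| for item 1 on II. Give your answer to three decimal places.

Under orthogonal rotation h² = Σλ², so λ_II² = h² − (0.2025) = 0.299 − 0.2025 = 0.0965.
|λ| = √0.0965 = 0.3106.

0.311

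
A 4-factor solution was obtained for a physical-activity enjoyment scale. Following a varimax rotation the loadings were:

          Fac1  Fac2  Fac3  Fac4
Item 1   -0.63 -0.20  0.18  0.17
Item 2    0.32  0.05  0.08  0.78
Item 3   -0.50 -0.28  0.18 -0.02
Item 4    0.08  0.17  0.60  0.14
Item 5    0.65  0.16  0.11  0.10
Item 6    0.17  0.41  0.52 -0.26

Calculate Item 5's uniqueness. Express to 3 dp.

0.530

h² = 0.65² + 0.16² + 0.11² + 0.10² = 0.4225 + 0.0256 + 0.0121 + 0.0100 = 0.4702
Uniqueness u² = 1 − h² = 1 − 0.4702 = 0.5298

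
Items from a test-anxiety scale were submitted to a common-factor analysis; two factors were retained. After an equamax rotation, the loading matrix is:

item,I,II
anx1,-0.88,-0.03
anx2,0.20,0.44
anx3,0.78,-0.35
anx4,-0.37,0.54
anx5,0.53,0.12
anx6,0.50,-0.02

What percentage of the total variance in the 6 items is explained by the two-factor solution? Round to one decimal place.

45.2%

SS loadings by factor: 2.0906, 0.6234; total = 2.7140.
Total variance with 6 standardized items is 6, so the solution explains 2.7140/6 = 0.4523 = 45.23%.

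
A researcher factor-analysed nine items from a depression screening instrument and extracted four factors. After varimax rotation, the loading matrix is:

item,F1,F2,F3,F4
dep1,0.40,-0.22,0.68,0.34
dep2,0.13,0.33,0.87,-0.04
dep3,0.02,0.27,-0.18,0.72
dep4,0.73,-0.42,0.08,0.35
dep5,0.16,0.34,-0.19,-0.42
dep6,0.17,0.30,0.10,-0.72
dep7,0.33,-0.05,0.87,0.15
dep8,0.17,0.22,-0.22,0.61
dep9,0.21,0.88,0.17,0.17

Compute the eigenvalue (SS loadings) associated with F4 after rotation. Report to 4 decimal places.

SS loadings for F4 = 0.34² + (-0.04)² + 0.72² + 0.35² + (-0.42)² + (-0.72)² + 0.15² + 0.61² + 0.17² = 0.1156 + 0.0016 + 0.5184 + 0.1225 + 0.1764 + 0.5184 + 0.0225 + 0.3721 + 0.0289 = 1.8764

1.8764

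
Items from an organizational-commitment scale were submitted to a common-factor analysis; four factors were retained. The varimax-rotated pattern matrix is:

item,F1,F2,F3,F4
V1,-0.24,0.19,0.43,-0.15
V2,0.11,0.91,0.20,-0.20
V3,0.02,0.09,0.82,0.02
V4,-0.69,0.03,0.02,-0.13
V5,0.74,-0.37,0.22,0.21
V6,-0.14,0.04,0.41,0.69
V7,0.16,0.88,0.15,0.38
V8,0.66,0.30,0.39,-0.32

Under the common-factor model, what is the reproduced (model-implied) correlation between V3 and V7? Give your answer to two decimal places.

0.21

r̂ = Σ λ_i·λ_j across factors = (0.02)(0.16) + (0.09)(0.88) + (0.82)(0.15) + (0.02)(0.38)
  = +0.0032 +0.0792 +0.1230 +0.0076 = 0.2130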